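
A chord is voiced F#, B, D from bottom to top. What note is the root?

The distinct letter names are F#, B, D. Arranged as a stack of thirds they read B–D–F#, so B is the root (a B minor triad).

B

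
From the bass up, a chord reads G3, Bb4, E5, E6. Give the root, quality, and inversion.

E diminished, first inversion

The distinct note names are G, Bb, E. Stacked in thirds they read E–G–Bb, which is a diminished triad on E.
The lowest note is G, the third of the chord, so this is first inversion (figured bass 6).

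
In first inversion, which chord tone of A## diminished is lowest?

C##

A## diminished is A##–C##–E#. First inversion places the third in the bass: C##.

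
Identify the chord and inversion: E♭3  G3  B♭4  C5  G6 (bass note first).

C minor seventh, first inversion

The pitch classes Eb, G, Bb, C arrange in thirds as C–Eb–G–Bb: a C minor seventh chord.
Eb is the third of C minor seventh; third in the bass means first inversion (figured bass 6/5).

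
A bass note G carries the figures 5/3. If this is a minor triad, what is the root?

The figures 5/3 mean the root of the chord is in the bass. If G is the root of a minor triad, the root is G (chord tones G–Bb–D).

G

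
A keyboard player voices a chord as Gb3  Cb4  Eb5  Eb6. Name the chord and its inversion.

The distinct note names are Gb, Cb, Eb. Stacked in thirds they read Cb–Eb–Gb, which is a major triad on Cb.
The lowest note is Gb, the fifth of the chord, so this is second inversion (figured bass 6/4).

Cb major, second inversion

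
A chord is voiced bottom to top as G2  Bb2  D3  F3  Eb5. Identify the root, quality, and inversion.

The pitch classes G, Bb, D, F, Eb arrange in thirds as Eb–G–Bb–D–F: an Eb major ninth chord.
The lowest note is G, the third of the chord, so this is first inversion.

Eb major ninth, first inversion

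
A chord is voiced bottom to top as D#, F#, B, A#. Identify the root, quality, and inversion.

The distinct note names are D#, F#, B, A#. Stacked in thirds they read B–D#–F#–A#, which is a major seventh chord on B.
D# is the third of B major seventh; third in the bass means first inversion (figured bass 6/5).

B major seventh, first inversion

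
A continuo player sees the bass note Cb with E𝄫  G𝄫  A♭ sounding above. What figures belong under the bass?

The notes Cb, Ebb, Gbb, Ab stack in thirds as Ab–Cb–Ebb–Gbb — an Ab diminished seventh chord. The bass Cb is the third, so this is first inversion: figured 6/5.

6/5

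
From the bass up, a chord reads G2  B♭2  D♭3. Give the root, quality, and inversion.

Reducing to letter names: G, Bb, Db. These stack in thirds as G–Bb–Db — a G diminished triad.
The lowest note is G, the root of the chord, so this is root position (figured bass 5/3).

G diminished, root position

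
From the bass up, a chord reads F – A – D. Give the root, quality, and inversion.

D minor, first inversion

The pitch classes F, A, D arrange in thirds as D–F–A: a D minor triad.
The lowest note is F, the third of the chord, so this is first inversion (figured bass 6).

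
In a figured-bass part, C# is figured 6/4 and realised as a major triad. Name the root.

F#

The figures 6/4 mean the fifth of the chord is in the bass. If C# is the fifth of a major triad, the root is F# (chord tones F#–A#–C#).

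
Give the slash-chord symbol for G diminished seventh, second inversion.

Gdim7/Db

Second inversion of G diminished seventh has the fifth (Db) in the bass. As a slash chord: Gdim7/Db.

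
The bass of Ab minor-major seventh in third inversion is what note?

G

In third inversion the seventh is lowest. For Ab minor-major seventh (Ab–Cb–Eb–G) that is G.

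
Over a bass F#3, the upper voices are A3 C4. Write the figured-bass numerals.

The notes F#, A, C stack in thirds as F#–A–C — an F# diminished triad. The bass F# is the root, so this is root position: figured 5/3.

5/3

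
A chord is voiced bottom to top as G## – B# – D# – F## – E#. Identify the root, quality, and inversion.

E# dominant ninth, first inversion

Reducing to letter names: G##, B#, D#, F##, E#. These stack in thirds as E#–G##–B#–D#–F## — an E# dominant ninth chord.
With the third (G##) in the bass, the chord is in first inversion.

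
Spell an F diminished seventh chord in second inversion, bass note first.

F diminished seventh is F–Ab–Cb–Ebb. Second inversion puts the fifth (Cb) in the bass, with the remaining tones above: Cb, Ebb, F, Ab.

Cb, Ebb, F, Ab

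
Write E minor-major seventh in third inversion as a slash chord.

Em(maj7)/D#

Third inversion of E minor-major seventh has the seventh (D#) in the bass. As a slash chord: Em(maj7)/D#.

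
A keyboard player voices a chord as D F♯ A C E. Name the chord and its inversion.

The distinct note names are D, F#, A, C, E. Stacked in thirds they read D–F#–A–C–E, which is a dominant ninth chord on D.
The lowest note is D, the root of the chord, so this is root position.

D dominant ninth, root position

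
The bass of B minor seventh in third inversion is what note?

In third inversion the seventh is lowest. For B minor seventh (B–D–F#–A) that is A.

A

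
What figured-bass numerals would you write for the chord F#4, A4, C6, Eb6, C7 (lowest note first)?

7

The notes F#, A, C, Eb stack in thirds as F#–A–C–Eb — an F# diminished seventh chord. The bass F# is the root, so this is root position: figured 7.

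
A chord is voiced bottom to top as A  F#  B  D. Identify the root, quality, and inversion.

Reducing to letter names: A, F#, B, D. These stack in thirds as B–D–F#–A — a B minor seventh chord.
With the seventh (A) in the bass, the chord is in third inversion (figured bass 4/2).

B minor seventh, third inversion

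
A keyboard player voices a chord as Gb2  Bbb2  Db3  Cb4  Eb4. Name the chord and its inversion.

The distinct note names are Gb, Bbb, Db, Cb, Eb. Stacked in thirds they read Cb–Eb–Gb–Bbb–Db, which is a dominant ninth chord on Cb.
The lowest note is Gb, the fifth of the chord, so this is second inversion.

Cb dominant ninth, second inversion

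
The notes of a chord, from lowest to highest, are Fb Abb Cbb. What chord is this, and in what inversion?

The pitch classes Fb, Abb, Cbb arrange in thirds as Fb–Abb–Cbb: an Fb diminished triad.
Fb is the root of Fb diminished; root in the bass means root position (figured bass 5/3).

Fb diminished, root position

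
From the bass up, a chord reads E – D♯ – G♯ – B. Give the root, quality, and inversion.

Reducing to letter names: E, D#, G#, B. These stack in thirds as E–G#–B–D# — an E major seventh chord.
E is the root of E major seventh; root in the bass means root position (figured bass 7).

E major seventh, root position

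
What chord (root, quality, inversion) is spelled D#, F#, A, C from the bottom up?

Reducing to letter names: D#, F#, A, C. These stack in thirds as D#–F#–A–C — a D# diminished seventh chord.
D# is the root of D# diminished seventh; root in the bass means root position (figured bass 7).

D# diminished seventh, root position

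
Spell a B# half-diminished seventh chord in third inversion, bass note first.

The chord tones are B#–D#–F#–A#. With the seventh (A#) lowest for third inversion: A#, B#, D#, F#.

A#, B#, D#, F#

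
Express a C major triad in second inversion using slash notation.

Cmaj/G

Second inversion of C major has the fifth (G) in the bass. As a slash chord: Cmaj/G.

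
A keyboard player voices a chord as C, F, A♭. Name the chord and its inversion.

F minor, second inversion

The pitch classes C, F, Ab arrange in thirds as F–Ab–C: an F minor triad.
C is the fifth of F minor; fifth in the bass means second inversion (figured bass 6/4).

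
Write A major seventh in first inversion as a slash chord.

Amaj7/C#

First inversion of A major seventh has the third (C#) in the bass. As a slash chord: Amaj7/C#.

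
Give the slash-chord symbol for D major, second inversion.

Second inversion of D major has the fifth (A) in the bass. As a slash chord: Dmaj/A.

Dmaj/A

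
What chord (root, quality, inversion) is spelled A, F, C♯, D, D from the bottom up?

D minor-major seventh, second inversion

The distinct note names are A, F, C#, D. Stacked in thirds they read D–F–A–C#, which is a minor-major seventh chord on D.
A is the fifth of D minor-major seventh; fifth in the bass means second inversion (figured bass 4/3).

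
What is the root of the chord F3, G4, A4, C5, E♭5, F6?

F

The distinct letter names are F, G, A, C, Eb. Arranged as a stack of thirds they read F–A–C–Eb–G, so F is the root (an F dominant ninth chord).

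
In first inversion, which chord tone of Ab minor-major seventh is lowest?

In first inversion the third is lowest. For Ab minor-major seventh (Ab–Cb–Eb–G) that is Cb.

Cb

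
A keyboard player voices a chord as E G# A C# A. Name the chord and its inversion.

A major seventh, second inversion

Reducing to letter names: E, G#, A, C#. These stack in thirds as A–C#–E–G# — an A major seventh chord.
With the fifth (E) in the bass, the chord is in second inversion (figured bass 4/3).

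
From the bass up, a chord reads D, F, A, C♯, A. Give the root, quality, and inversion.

D minor-major seventh, root position

Reducing to letter names: D, F, A, C#. These stack in thirds as D–F–A–C# — a D minor-major seventh chord.
D is the root of D minor-major seventh; root in the bass means root position (figured bass 7).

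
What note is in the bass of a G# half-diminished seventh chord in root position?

G# half-diminished seventh is G#–B–D–F#. Root position places the root in the bass: G#.

G#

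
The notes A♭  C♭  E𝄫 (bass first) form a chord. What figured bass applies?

The notes Ab, Cb, Ebb stack in thirds as Ab–Cb–Ebb — an Ab diminished triad. The bass Ab is the root, so this is root position: figured 5/3.

5/3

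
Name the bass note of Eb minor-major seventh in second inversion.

In second inversion the fifth is lowest. For Eb minor-major seventh (Eb–Gb–Bb–D) that is Bb.

Bb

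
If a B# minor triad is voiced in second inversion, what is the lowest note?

In second inversion the fifth is lowest. For B# minor (B#–D#–F##) that is F##.

F##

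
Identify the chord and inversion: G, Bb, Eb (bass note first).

Eb major, first inversion

The distinct note names are G, Bb, Eb. Stacked in thirds they read Eb–G–Bb, which is a major triad on Eb.
The lowest note is G, the third of the chord, so this is first inversion (figured bass 6).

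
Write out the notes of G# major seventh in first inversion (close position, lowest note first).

B#, D#, F##, G#

Spelling G# major seventh: G#–B#–D#–F##. In first inversion the third is bass, giving B#, D#, F##, G# from the bottom.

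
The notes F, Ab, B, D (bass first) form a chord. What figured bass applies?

4/3

The notes F, Ab, B, D stack in thirds as B–D–F–Ab — a B diminished seventh chord. The bass F is the fifth, so this is second inversion: figured 4/3.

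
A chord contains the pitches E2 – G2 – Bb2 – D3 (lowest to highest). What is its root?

E

Reordering E, G, Bb, D into stacked thirds gives E–G–Bb–D; the bottom of that stack, E, is the root.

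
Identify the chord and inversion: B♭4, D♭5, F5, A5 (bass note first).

Bb minor-major seventh, root position

The pitch classes Bb, Db, F, A arrange in thirds as Bb–Db–F–A: a Bb minor-major seventh chord.
Bb is the root of Bb minor-major seventh; root in the bass means root position (figured bass 7).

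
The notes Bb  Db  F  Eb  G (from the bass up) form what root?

Eb

Reordering Bb, Db, F, Eb, G into stacked thirds gives Eb–G–Bb–Db–F; the bottom of that stack, Eb, is the root.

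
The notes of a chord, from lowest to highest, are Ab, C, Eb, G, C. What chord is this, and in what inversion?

Reducing to letter names: Ab, C, Eb, G. These stack in thirds as Ab–C–Eb–G — an Ab major seventh chord.
Ab is the root of Ab major seventh; root in the bass means root position (figured bass 7).

Ab major seventh, root position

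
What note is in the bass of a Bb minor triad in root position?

The root of Bb minor (Bb–Db–F) is Bb; that is the bass in root position.

Bb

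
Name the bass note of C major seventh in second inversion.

The fifth of C major seventh (C–E–G–B) is G; that is the bass in second inversion.

G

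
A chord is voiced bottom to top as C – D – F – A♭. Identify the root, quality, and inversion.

D half-diminished seventh, third inversion

The distinct note names are C, D, F, Ab. Stacked in thirds they read D–F–Ab–C, which is a half-diminished seventh chord on D.
With the seventh (C) in the bass, the chord is in third inversion (figured bass 4/2).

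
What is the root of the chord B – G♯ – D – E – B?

Reordering B, G#, D, E into stacked thirds gives E–G#–B–D; the bottom of that stack, E, is the root.

E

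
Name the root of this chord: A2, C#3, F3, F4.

F

Reordering A, C#, F into stacked thirds gives F–A–C#; the bottom of that stack, F, is the root.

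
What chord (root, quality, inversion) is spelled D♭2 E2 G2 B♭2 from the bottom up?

E diminished seventh, third inversion

The distinct note names are Db, E, G, Bb. Stacked in thirds they read E–G–Bb–Db, which is a diminished seventh chord on E.
Db is the seventh of E diminished seventh; seventh in the bass means third inversion (figured bass 4/2).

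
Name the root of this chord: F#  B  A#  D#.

The distinct letter names are F#, B, A#, D#. Arranged as a stack of thirds they read B–D#–F#–A#, so B is the root (a B major seventh chord).

B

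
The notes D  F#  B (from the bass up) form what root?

B

Reordering D, F#, B into stacked thirds gives B–D–F#; the bottom of that stack, B, is the root.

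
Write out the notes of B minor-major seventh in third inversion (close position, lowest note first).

A#, B, D, F#

The chord tones are B–D–F#–A#. With the seventh (A#) lowest for third inversion: A#, B, D, F#.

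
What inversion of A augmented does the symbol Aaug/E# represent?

Aaug/E# means A augmented with E# in the bass. E# is the fifth of A augmented (A–C#–E#), so this is second inversion.

second inversion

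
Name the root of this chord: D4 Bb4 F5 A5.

Bb

D, Bb, F, A are the tones of a Bb major seventh chord (Bb–D–F–A), making Bb the root.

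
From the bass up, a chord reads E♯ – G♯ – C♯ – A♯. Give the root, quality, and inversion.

The distinct note names are E#, G#, C#, A#. Stacked in thirds they read A#–C#–E#–G#, which is a minor seventh chord on A#.
With the fifth (E#) in the bass, the chord is in second inversion (figured bass 4/3).

A# minor seventh, second inversion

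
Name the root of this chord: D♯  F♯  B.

B

Reordering D#, F#, B into stacked thirds gives B–D#–F#; the bottom of that stack, B, is the root.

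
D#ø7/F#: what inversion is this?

D#ø7/F# means D# half-diminished seventh with F# in the bass. F# is the third of D# half-diminished seventh (D#–F#–A–C#), so this is first inversion.

first inversion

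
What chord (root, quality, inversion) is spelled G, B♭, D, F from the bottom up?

Reducing to letter names: G, Bb, D, F. These stack in thirds as G–Bb–D–F — a G minor seventh chord.
With the root (G) in the bass, the chord is in root position (figured bass 7).

G minor seventh, root position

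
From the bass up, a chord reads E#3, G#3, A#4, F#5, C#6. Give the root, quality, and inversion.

The pitch classes E#, G#, A#, F#, C# arrange in thirds as F#–A#–C#–E#–G#: an F# major ninth chord.
E# is the seventh of F# major ninth; seventh in the bass means third inversion.

F# major ninth, third inversion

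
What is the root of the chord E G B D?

The distinct letter names are E, G, B, D. Arranged as a stack of thirds they read E–G–B–D, so E is the root (an E minor seventh chord).

E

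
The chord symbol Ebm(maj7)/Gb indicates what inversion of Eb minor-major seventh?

first inversion

Ebm(maj7)/Gb means Eb minor-major seventh with Gb in the bass. Gb is the third of Eb minor-major seventh (Eb–Gb–Bb–D), so this is first inversion.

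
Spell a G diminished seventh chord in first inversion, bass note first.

Bb, Db, Fb, G

G diminished seventh is G–Bb–Db–Fb. First inversion puts the third (Bb) in the bass, with the remaining tones above: Bb, Db, Fb, G.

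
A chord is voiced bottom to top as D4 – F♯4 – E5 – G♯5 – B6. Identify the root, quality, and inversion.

Reducing to letter names: D, F#, E, G#, B. These stack in thirds as E–G#–B–D–F# — an E dominant ninth chord.
With the seventh (D) in the bass, the chord is in third inversion.

E dominant ninth, third inversion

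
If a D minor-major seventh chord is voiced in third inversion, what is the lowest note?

The seventh of D minor-major seventh (D–F–A–C#) is C#; that is the bass in third inversion.

C#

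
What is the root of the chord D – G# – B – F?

G#

D, G#, B, F are the tones of a G# diminished seventh chord (G#–B–D–F), making G# the root.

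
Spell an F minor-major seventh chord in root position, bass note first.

Spelling F minor-major seventh: F–Ab–C–E. In root position the root is bass, giving F, Ab, C, E from the bottom.

F, Ab, C, E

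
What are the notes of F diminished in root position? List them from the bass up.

F diminished is F–Ab–Cb. Root position puts the root (F) in the bass, with the remaining tones above: F, Ab, Cb.

F, Ab, Cb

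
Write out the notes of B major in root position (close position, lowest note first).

The chord tones are B–D#–F#. With the root (B) lowest for root position: B, D#, F#.

B, D#, F#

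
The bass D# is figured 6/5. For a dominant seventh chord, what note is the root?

B

The figures 6/5 mean the third of the chord is in the bass. If D# is the third of a dominant seventh chord, the root is B (chord tones B–D#–F#–A).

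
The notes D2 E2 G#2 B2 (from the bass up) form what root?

D, E, G#, B are the tones of an E dominant seventh chord (E–G#–B–D), making E the root.

E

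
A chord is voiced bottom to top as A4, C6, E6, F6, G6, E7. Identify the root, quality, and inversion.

F major ninth, first inversion

Reducing to letter names: A, C, E, F, G. These stack in thirds as F–A–C–E–G — an F major ninth chord.
A is the third of F major ninth; third in the bass means first inversion.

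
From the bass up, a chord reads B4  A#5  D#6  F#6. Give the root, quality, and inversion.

The distinct note names are B, A#, D#, F#. Stacked in thirds they read B–D#–F#–A#, which is a major seventh chord on B.
The lowest note is B, the root of the chord, so this is root position (figured bass 7).

B major seventh, root position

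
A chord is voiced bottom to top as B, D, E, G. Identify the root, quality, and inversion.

The pitch classes B, D, E, G arrange in thirds as E–G–B–D: an E minor seventh chord.
With the fifth (B) in the bass, the chord is in second inversion (figured bass 4/3).

E minor seventh, second inversion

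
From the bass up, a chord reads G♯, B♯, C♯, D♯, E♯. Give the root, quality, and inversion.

C# major ninth, second inversion

Reducing to letter names: G#, B#, C#, D#, E#. These stack in thirds as C#–E#–G#–B#–D# — a C# major ninth chord.
The lowest note is G#, the fifth of the chord, so this is second inversion.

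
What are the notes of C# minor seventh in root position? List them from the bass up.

C#, E, G#, B

C# minor seventh is C#–E–G#–B. Root position puts the root (C#) in the bass, with the remaining tones above: C#, E, G#, B.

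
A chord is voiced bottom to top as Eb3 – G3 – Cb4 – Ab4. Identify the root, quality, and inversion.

Ab minor-major seventh, second inversion

Reducing to letter names: Eb, G, Cb, Ab. These stack in thirds as Ab–Cb–Eb–G — an Ab minor-major seventh chord.
The lowest note is Eb, the fifth of the chord, so this is second inversion (figured bass 4/3).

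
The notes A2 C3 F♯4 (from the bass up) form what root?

A, C, F# are the tones of an F# diminished triad (F#–A–C), making F# the root.

F#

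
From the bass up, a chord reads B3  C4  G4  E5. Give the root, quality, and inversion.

The distinct note names are B, C, G, E. Stacked in thirds they read C–E–G–B, which is a major seventh chord on C.
With the seventh (B) in the bass, the chord is in third inversion (figured bass 4/2).

C major seventh, third inversion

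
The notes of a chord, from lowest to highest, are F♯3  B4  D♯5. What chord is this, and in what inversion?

The distinct note names are F#, B, D#. Stacked in thirds they read B–D#–F#, which is a major triad on B.
F# is the fifth of B major; fifth in the bass means second inversion (figured bass 6/4).

B major, second inversion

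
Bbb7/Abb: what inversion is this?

third inversion

Bbb7/Abb means Bbb dominant seventh with Abb in the bass. Abb is the seventh of Bbb dominant seventh (Bbb–Db–Fb–Abb), so this is third inversion.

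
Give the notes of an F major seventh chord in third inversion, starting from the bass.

F major seventh is F–A–C–E. Third inversion puts the seventh (E) in the bass, with the remaining tones above: E, F, A, C.

E, F, A, C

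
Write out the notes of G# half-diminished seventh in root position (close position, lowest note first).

G#, B, D, F#

The chord tones are G#–B–D–F#. With the root (G#) lowest for root position: G#, B, D, F#.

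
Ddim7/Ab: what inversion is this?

Ddim7/Ab means D diminished seventh with Ab in the bass. Ab is the fifth of D diminished seventh (D–F–Ab–Cb), so this is second inversion.

second inversion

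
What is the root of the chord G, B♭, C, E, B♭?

G, Bb, C, E are the tones of a C dominant seventh chord (C–E–G–Bb), making C the root.

C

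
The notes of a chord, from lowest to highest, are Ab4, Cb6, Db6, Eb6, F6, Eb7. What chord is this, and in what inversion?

Db dominant ninth, second inversion

Reducing to letter names: Ab, Cb, Db, Eb, F. These stack in thirds as Db–F–Ab–Cb–Eb — a Db dominant ninth chord.
With the fifth (Ab) in the bass, the chord is in second inversion.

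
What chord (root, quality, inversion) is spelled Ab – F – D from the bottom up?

D diminished, second inversion

The distinct note names are Ab, F, D. Stacked in thirds they read D–F–Ab, which is a diminished triad on D.
Ab is the fifth of D diminished; fifth in the bass means second inversion (figured bass 6/4).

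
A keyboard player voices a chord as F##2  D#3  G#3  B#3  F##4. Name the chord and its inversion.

Reducing to letter names: F##, D#, G#, B#. These stack in thirds as G#–B#–D#–F## — a G# major seventh chord.
The lowest note is F##, the seventh of the chord, so this is third inversion (figured bass 4/2).

G# major seventh, third inversion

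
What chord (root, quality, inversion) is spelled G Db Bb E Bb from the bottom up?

E diminished seventh, first inversion

Reducing to letter names: G, Db, Bb, E. These stack in thirds as E–G–Bb–Db — an E diminished seventh chord.
G is the third of E diminished seventh; third in the bass means first inversion (figured bass 6/5).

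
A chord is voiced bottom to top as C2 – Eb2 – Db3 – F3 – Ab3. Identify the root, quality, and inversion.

Db major ninth, third inversion

The distinct note names are C, Eb, Db, F, Ab. Stacked in thirds they read Db–F–Ab–C–Eb, which is a major ninth chord on Db.
C is the seventh of Db major ninth; seventh in the bass means third inversion.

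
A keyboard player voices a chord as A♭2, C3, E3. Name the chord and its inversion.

The pitch classes Ab, C, E arrange in thirds as Ab–C–E: an Ab augmented triad.
With the root (Ab) in the bass, the chord is in root position (figured bass 5/3).

Ab augmented, root position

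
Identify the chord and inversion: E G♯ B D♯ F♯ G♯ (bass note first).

The distinct note names are E, G#, B, D#, F#. Stacked in thirds they read E–G#–B–D#–F#, which is a major ninth chord on E.
E is the root of E major ninth; root in the bass means root position.

E major ninth, root position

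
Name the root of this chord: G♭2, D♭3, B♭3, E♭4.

Eb

Gb, Db, Bb, Eb are the tones of an Eb minor seventh chord (Eb–Gb–Bb–Db), making Eb the root.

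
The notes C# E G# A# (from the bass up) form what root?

A#

The distinct letter names are C#, E, G#, A#. Arranged as a stack of thirds they read A#–C#–E–G#, so A# is the root (an A# half-diminished seventh chord).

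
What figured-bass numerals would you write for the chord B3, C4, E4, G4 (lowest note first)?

4/2

The notes B, C, E, G stack in thirds as C–E–G–B — a C major seventh chord. The bass B is the seventh, so this is third inversion: figured 4/2.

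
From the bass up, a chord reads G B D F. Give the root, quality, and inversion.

G dominant seventh, root position

The distinct note names are G, B, D, F. Stacked in thirds they read G–B–D–F, which is a dominant seventh chord on G.
The lowest note is G, the root of the chord, so this is root position (figured bass 7).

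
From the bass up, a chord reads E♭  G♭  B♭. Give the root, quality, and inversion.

Eb minor, root position

Reducing to letter names: Eb, Gb, Bb. These stack in thirds as Eb–Gb–Bb — an Eb minor triad.
Eb is the root of Eb minor; root in the bass means root position (figured bass 5/3).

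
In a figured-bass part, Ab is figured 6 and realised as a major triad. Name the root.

The figures 6 mean the third of the chord is in the bass. If Ab is the third of a major triad, the root is Fb (chord tones Fb–Ab–Cb).

Fb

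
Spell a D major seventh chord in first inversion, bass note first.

F#, A, C#, D

D major seventh is D–F#–A–C#. First inversion puts the third (F#) in the bass, with the remaining tones above: F#, A, C#, D.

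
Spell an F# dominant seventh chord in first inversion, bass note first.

F# dominant seventh is F#–A#–C#–E. First inversion puts the third (A#) in the bass, with the remaining tones above: A#, C#, E, F#.

A#, C#, E, F#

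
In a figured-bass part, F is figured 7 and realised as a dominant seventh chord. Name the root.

F

The figures 7 mean the root of the chord is in the bass. If F is the root of a dominant seventh chord, the root is F (chord tones F–A–C–Eb).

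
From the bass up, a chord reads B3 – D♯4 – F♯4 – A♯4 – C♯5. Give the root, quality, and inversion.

The distinct note names are B, D#, F#, A#, C#. Stacked in thirds they read B–D#–F#–A#–C#, which is a major ninth chord on B.
B is the root of B major ninth; root in the bass means root position.

B major ninth, root position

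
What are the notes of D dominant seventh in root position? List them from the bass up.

D, F#, A, C

The chord tones are D–F#–A–C. With the root (D) lowest for root position: D, F#, A, C.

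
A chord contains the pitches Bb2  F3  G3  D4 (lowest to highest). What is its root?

Reordering Bb, F, G, D into stacked thirds gives G–Bb–D–F; the bottom of that stack, G, is the root.

G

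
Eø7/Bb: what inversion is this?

second inversion

Eø7/Bb means E half-diminished seventh with Bb in the bass. Bb is the fifth of E half-diminished seventh (E–G–Bb–D), so this is second inversion.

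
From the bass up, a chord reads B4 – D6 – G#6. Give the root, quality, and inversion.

The distinct note names are B, D, G#. Stacked in thirds they read G#–B–D, which is a diminished triad on G#.
With the third (B) in the bass, the chord is in first inversion (figured bass 6).

G# diminished, first inversion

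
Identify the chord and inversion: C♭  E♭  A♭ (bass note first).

The pitch classes Cb, Eb, Ab arrange in thirds as Ab–Cb–Eb: an Ab minor triad.
With the third (Cb) in the bass, the chord is in first inversion (figured bass 6).

Ab minor, first inversion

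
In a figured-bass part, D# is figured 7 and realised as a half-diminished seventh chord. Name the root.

D#

The figures 7 mean the root of the chord is in the bass. If D# is the root of a half-diminished seventh chord, the root is D# (chord tones D#–F#–A–C#).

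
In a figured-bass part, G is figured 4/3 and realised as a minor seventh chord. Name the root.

The figures 4/3 mean the fifth of the chord is in the bass. If G is the fifth of a minor seventh chord, the root is C (chord tones C–Eb–G–Bb).

C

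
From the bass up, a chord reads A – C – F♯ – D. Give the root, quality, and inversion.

The distinct note names are A, C, F#, D. Stacked in thirds they read D–F#–A–C, which is a dominant seventh chord on D.
The lowest note is A, the fifth of the chord, so this is second inversion (figured bass 4/3).

D dominant seventh, second inversion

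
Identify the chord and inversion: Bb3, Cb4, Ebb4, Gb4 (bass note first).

The pitch classes Bb, Cb, Ebb, Gb arrange in thirds as Cb–Ebb–Gb–Bb: a Cb minor-major seventh chord.
With the seventh (Bb) in the bass, the chord is in third inversion (figured bass 4/2).

Cb minor-major seventh, third inversion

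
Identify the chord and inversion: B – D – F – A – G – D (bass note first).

Reducing to letter names: B, D, F, A, G. These stack in thirds as G–B–D–F–A — a G dominant ninth chord.
B is the third of G dominant ninth; third in the bass means first inversion.

G dominant ninth, first inversion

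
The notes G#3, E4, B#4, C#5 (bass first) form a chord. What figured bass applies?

The notes G#, E, B#, C# stack in thirds as C#–E–G#–B# — a C# minor-major seventh chord. The bass G# is the fifth, so this is second inversion: figured 4/3.

4/3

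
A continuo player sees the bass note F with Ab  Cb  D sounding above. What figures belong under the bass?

The notes F, Ab, Cb, D stack in thirds as D–F–Ab–Cb — a D diminished seventh chord. The bass F is the third, so this is first inversion: figured 6/5.

6/5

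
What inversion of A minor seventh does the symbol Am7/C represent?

first inversion

Am7/C means A minor seventh with C in the bass. C is the third of A minor seventh (A–C–E–G), so this is first inversion.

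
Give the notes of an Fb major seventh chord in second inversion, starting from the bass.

Cb, Eb, Fb, Ab

Spelling Fb major seventh: Fb–Ab–Cb–Eb. In second inversion the fifth is bass, giving Cb, Eb, Fb, Ab from the bottom.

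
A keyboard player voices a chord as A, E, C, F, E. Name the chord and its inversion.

The distinct note names are A, E, C, F. Stacked in thirds they read F–A–C–E, which is a major seventh chord on F.
The lowest note is A, the third of the chord, so this is first inversion (figured bass 6/5).

F major seventh, first inversion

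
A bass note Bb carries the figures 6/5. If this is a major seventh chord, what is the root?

The figures 6/5 mean the third of the chord is in the bass. If Bb is the third of a major seventh chord, the root is Gb (chord tones Gb–Bb–Db–F).

Gb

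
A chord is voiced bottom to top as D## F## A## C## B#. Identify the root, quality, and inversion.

The distinct note names are D##, F##, A##, C##, B#. Stacked in thirds they read B#–D##–F##–A##–C##, which is a major ninth chord on B#.
D## is the third of B# major ninth; third in the bass means first inversion.

B# major ninth, first inversion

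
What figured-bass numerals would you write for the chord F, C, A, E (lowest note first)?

7

The notes F, C, A, E stack in thirds as F–A–C–E — an F major seventh chord. The bass F is the root, so this is root position: figured 7.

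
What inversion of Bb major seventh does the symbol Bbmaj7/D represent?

Bbmaj7/D means Bb major seventh with D in the bass. D is the third of Bb major seventh (Bb–D–F–A), so this is first inversion.

first inversion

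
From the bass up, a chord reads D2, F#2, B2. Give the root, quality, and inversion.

The distinct note names are D, F#, B. Stacked in thirds they read B–D–F#, which is a minor triad on B.
The lowest note is D, the third of the chord, so this is first inversion (figured bass 6).

B minor, first inversion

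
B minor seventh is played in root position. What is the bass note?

B

The root of B minor seventh (B–D–F#–A) is B; that is the bass in root position.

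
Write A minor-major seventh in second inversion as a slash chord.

Am(maj7)/E

Second inversion of A minor-major seventh has the fifth (E) in the bass. As a slash chord: Am(maj7)/E.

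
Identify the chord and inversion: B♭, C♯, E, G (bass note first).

C# diminished seventh, third inversion

The distinct note names are Bb, C#, E, G. Stacked in thirds they read C#–E–G–Bb, which is a diminished seventh chord on C#.
Bb is the seventh of C# diminished seventh; seventh in the bass means third inversion (figured bass 4/2).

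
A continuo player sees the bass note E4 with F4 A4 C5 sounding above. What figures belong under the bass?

4/2

The notes E, F, A, C stack in thirds as F–A–C–E — an F major seventh chord. The bass E is the seventh, so this is third inversion: figured 4/2.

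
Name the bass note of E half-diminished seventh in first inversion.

G

In first inversion the third is lowest. For E half-diminished seventh (E–G–Bb–D) that is G.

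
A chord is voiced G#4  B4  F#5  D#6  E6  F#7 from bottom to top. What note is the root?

E

Reordering G#, B, F#, D#, E into stacked thirds gives E–G#–B–D#–F#; the bottom of that stack, E, is the root.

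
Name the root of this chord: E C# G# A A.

E, C#, G#, A are the tones of an A major seventh chord (A–C#–E–G#), making A the root.

A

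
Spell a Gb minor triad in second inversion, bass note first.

Db, Gb, Bbb

Gb minor is Gb–Bbb–Db. Second inversion puts the fifth (Db) in the bass, with the remaining tones above: Db, Gb, Bbb.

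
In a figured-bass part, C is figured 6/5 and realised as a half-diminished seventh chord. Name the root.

The figures 6/5 mean the third of the chord is in the bass. If C is the third of a half-diminished seventh chord, the root is A (chord tones A–C–Eb–G).

A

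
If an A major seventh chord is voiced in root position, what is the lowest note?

The root of A major seventh (A–C#–E–G#) is A; that is the bass in root position.

A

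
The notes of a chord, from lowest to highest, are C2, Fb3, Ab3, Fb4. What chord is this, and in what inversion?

The distinct note names are C, Fb, Ab. Stacked in thirds they read Fb–Ab–C, which is an augmented triad on Fb.
The lowest note is C, the fifth of the chord, so this is second inversion (figured bass 6/4).

Fb augmented, second inversion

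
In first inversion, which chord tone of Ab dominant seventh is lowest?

C

Ab dominant seventh is Ab–C–Eb–Gb. First inversion places the third in the bass: C.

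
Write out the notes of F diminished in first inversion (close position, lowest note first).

Ab, Cb, F

Spelling F diminished: F–Ab–Cb. In first inversion the third is bass, giving Ab, Cb, F from the bottom.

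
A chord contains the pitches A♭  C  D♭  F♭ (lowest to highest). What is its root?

Db

Ab, C, Db, Fb are the tones of a Db minor-major seventh chord (Db–Fb–Ab–C), making Db the root.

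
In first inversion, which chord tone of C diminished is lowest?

The third of C diminished (C–Eb–Gb) is Eb; that is the bass in first inversion.

Eb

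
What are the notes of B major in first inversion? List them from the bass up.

Spelling B major: B–D#–F#. In first inversion the third is bass, giving D#, F#, B from the bottom.

D#, F#, B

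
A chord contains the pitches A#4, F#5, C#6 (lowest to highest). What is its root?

F#

Reordering A#, F#, C# into stacked thirds gives F#–A#–C#; the bottom of that stack, F#, is the root.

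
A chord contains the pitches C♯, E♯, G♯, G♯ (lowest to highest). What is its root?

Reordering C#, E#, G# into stacked thirds gives C#–E#–G#; the bottom of that stack, C#, is the root.

C#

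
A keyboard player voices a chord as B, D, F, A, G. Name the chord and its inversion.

Reducing to letter names: B, D, F, A, G. These stack in thirds as G–B–D–F–A — a G dominant ninth chord.
B is the third of G dominant ninth; third in the bass means first inversion.

G dominant ninth, first inversion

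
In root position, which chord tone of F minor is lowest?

In root position the root is lowest. For F minor (F–Ab–C) that is F.

F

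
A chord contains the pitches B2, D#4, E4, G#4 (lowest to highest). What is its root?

The distinct letter names are B, D#, E, G#. Arranged as a stack of thirds they read E–G#–B–D#, so E is the root (an E major seventh chord).

E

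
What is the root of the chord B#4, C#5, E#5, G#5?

The distinct letter names are B#, C#, E#, G#. Arranged as a stack of thirds they read C#–E#–G#–B#, so C# is the root (a C# major seventh chord).

C#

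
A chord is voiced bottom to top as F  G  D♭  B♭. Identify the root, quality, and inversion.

G half-diminished seventh, third inversion

The pitch classes F, G, Db, Bb arrange in thirds as G–Bb–Db–F: a G half-diminished seventh chord.
With the seventh (F) in the bass, the chord is in third inversion (figured bass 4/2).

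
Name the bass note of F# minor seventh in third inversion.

E

In third inversion the seventh is lowest. For F# minor seventh (F#–A–C#–E) that is E.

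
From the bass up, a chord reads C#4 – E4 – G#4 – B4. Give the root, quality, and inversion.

C# minor seventh, root position

The distinct note names are C#, E, G#, B. Stacked in thirds they read C#–E–G#–B, which is a minor seventh chord on C#.
With the root (C#) in the bass, the chord is in root position (figured bass 7).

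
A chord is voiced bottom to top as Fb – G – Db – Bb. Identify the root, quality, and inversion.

The pitch classes Fb, G, Db, Bb arrange in thirds as G–Bb–Db–Fb: a G diminished seventh chord.
With the seventh (Fb) in the bass, the chord is in third inversion (figured bass 4/2).

G diminished seventh, third inversion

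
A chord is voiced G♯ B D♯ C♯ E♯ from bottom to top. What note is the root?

C#

Reordering G#, B, D#, C#, E# into stacked thirds gives C#–E#–G#–B–D#; the bottom of that stack, C#, is the root.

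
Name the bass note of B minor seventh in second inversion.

B minor seventh is B–D–F#–A. Second inversion places the fifth in the bass: F#.

F#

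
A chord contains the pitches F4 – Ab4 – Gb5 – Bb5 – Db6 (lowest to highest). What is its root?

Reordering F, Ab, Gb, Bb, Db into stacked thirds gives Gb–Bb–Db–F–Ab; the bottom of that stack, Gb, is the root.

Gb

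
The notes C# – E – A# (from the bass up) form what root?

A#

C#, E, A# are the tones of an A# diminished triad (A#–C#–E), making A# the root.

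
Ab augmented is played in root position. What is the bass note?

In root position the root is lowest. For Ab augmented (Ab–C–E) that is Ab.

Ab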